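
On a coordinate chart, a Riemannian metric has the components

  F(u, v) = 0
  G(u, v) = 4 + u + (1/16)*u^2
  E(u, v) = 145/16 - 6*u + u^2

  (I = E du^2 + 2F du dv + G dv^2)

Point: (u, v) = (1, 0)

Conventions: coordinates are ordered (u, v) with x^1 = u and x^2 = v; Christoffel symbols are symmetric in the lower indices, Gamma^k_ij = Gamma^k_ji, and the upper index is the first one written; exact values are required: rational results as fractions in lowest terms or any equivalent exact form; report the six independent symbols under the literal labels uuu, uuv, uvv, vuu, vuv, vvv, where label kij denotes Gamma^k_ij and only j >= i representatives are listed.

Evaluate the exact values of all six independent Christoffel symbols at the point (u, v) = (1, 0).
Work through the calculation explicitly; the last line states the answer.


E = 65/16, F = 0, G = 81/16 at the point
E_u = -4, E_v = 0, F_u = 0, F_v = 0, G_u = 9/8, G_v = 0
EG - F^2 = 5265/256;  g^inv = (256/5265) * [[81/16, 0], [0, 65/16]]
first-kind symbols [ij,l] = (1/2)(d_i g_jl + d_j g_il - d_l g_ij): [uu,u] = E_u/2 = -2, [uu,v] = F_u - E_v/2 = 0, [uv,u] = E_v/2 = 0, [uv,v] = G_u/2 = 9/16, [vv,u] = F_v - G_u/2 = -9/16, [vv,v] = G_v/2 = 0
Gamma^u_ij = (G*[ij,u] - F*[ij,v])/(EG - F^2), Gamma^v_ij = (E*[ij,v] - F*[ij,u])/(EG - F^2)

Answer: Gamma_uuu = -32/65, Gamma_uuv = 0, Gamma_uvv = -9/65, Gamma_vuu = 0, Gamma_vuv = 1/9, Gamma_vvv = 0


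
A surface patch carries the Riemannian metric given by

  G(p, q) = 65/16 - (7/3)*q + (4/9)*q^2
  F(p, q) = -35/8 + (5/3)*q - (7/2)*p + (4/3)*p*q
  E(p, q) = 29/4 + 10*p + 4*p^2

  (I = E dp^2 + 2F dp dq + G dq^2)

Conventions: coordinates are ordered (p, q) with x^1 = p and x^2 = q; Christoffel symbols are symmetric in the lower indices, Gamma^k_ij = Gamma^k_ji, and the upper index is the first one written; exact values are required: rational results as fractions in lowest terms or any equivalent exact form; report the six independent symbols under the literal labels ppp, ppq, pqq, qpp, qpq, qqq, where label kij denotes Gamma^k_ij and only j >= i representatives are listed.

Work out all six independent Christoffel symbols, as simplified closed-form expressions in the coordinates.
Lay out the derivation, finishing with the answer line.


E = 29/4 + 10*p + 4*p^2; F = -35/8 + (5/3)*q - (7/2)*p + (4/3)*p*q; G = 65/16 - (7/3)*q + (4/9)*q^2
Gamma^k_ij = (1/2) g^{kl} (d_i g_jl + d_j g_il - d_l g_ij), with g^inv = (1/(EG-F^2)) [[G, -F], [-F, E]]
first partials: E_p = 10 + 8*p, E_q = 0, F_p = -7/2 + (4/3)*q, F_q = 5/3 + (4/3)*p, G_p = 0, G_q = -7/3 + (8/9)*q
D = EG - F^2 = 165/16 - (7/3)*q + 10*p + (4/9)*q^2 + 4*p^2
expanded: Gamma^p_pp = (G E_p - 2F F_p + F E_q)/(2D), Gamma^p_pq = (G E_q - F G_p)/(2D), Gamma^p_qq = (2G F_q - G G_p - F G_q)/(2D), Gamma^q_pp = (2E F_p - E E_q - F E_p)/(2D), Gamma^q_pq = (E G_p - F E_q)/(2D), Gamma^q_qq = (E G_q - 2F F_q + F G_p)/(2D); substitute and cancel common factors

Answer: Gamma_ppp = (576*p + 720)/(576*p^2 + 1440*p + 64*q^2 - 336*q + 1485), Gamma_ppq = 0, Gamma_pqq = (192*p + 240)/(576*p^2 + 1440*p + 64*q^2 - 336*q + 1485), Gamma_qpp = (192*q - 504)/(576*p^2 + 1440*p + 64*q^2 - 336*q + 1485), Gamma_qpq = 0, Gamma_qqq = (64*q - 168)/(576*p^2 + 1440*p + 64*q^2 - 336*q + 1485)


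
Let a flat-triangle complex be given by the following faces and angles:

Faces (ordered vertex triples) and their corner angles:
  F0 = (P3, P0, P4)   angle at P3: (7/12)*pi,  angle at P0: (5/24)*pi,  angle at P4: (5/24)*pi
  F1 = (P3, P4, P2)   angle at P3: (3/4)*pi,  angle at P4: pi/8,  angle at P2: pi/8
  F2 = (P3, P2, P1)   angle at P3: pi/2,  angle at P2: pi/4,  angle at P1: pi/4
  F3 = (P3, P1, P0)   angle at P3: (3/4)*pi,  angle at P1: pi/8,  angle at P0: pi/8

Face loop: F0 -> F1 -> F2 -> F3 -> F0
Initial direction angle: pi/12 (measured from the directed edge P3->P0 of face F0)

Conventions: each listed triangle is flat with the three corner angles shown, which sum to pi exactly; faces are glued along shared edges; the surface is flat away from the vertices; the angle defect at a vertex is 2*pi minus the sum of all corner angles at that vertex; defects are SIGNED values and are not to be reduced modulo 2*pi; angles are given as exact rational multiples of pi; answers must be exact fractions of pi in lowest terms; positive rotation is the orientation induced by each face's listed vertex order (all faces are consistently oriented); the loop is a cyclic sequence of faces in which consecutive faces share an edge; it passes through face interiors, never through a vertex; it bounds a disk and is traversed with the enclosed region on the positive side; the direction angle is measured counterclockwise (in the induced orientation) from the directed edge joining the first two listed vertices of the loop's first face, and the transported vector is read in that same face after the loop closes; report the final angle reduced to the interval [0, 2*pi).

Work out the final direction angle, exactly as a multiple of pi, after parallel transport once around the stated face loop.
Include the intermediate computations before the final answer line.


enclosed vertex P3: corner angles sum to (31/12)*pi, defect = 2*pi - (31/12)*pi = (-7/12)*pi
the final direction is the initial angle plus the enclosed defects, taken mod 2*pi in the induced orientation
final angle = pi/12 - (7/12)*pi = (3/2)*pi (mod 2*pi)

Answer: final direction angle = (3/2)*pi


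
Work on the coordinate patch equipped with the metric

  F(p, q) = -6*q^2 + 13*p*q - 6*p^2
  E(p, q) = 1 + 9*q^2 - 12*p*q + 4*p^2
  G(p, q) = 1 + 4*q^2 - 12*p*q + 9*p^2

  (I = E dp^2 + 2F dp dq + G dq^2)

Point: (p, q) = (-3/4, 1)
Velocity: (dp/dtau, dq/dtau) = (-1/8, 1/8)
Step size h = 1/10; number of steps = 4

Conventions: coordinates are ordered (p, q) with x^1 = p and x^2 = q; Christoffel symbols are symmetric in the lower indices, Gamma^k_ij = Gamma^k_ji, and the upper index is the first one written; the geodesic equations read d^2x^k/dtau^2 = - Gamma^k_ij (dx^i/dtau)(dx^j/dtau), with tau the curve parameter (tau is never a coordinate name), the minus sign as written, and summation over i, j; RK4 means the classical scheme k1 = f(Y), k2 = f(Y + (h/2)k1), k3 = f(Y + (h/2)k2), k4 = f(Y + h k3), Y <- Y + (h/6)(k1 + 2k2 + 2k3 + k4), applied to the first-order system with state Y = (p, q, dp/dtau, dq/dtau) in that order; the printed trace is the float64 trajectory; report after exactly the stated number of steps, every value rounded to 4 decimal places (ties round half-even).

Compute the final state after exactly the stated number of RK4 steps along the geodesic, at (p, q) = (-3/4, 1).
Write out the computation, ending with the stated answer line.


f(Y) = (dp/dtau, dq/dtau, -Gamma^p_ij Y'^i Y'^j, -Gamma^q_ij Y'^i Y'^j) with the Gammas evaluated at the stage position; h = 0.100000; intermediate values shown to 6 dp
step 0: p = -0.7500, q = 1.0000, dp/dtau = -0.1250, dq/dtau = 0.1250
step 1:
  k1: at (p, q) = (-0.750000, 1.000000), (dp/dtau, dq/dtau) = (-0.125000, 0.125000); Gamma_ppp = -0.228935, Gamma_ppq = 0.343402, Gamma_pqq = -0.228935, Gamma_qpp = 0.216216, Gamma_qpq = -0.324324, Gamma_qqq = 0.216216; k1 = (-0.125000, 0.125000, 0.017886, -0.016892)
  k2: at (p, q) = (-0.756250, 1.006250), (dp/dtau, dq/dtau) = (-0.124106, 0.124155); Gamma_ppp = -0.227351, Gamma_ppq = 0.341026, Gamma_pqq = -0.227351, Gamma_qpp = 0.214807, Gamma_qpq = -0.322211, Gamma_qqq = 0.214807; k2 = (-0.124106, 0.124155, 0.017516, -0.016549)
  k3: at (p, q) = (-0.756205, 1.006208), (dp/dtau, dq/dtau) = (-0.124124, 0.124173); Gamma_ppp = -0.227362, Gamma_ppq = 0.341043, Gamma_pqq = -0.227362, Gamma_qpp = 0.214817, Gamma_qpq = -0.322225, Gamma_qqq = 0.214817; k3 = (-0.124124, 0.124173, 0.017521, -0.016555)
  k4: at (p, q) = (-0.762412, 1.012417), (dp/dtau, dq/dtau) = (-0.123248, 0.123345); Gamma_ppp = -0.225809, Gamma_ppq = 0.338714, Gamma_pqq = -0.225809, Gamma_qpp = 0.213435, Gamma_qpq = -0.320152, Gamma_qqq = 0.213435; k4 = (-0.123248, 0.123345, 0.017164, -0.016223)
  Y <- Y + (h/6)(k1 + 2k2 + 2k3 + k4): p = -0.7624, q = 1.0124, dp/dtau = -0.1232, dq/dtau = 0.1233
step 2:
  k1: at (p, q) = (-0.762412, 1.012417), (dp/dtau, dq/dtau) = (-0.123248, 0.123345); Gamma_ppp = -0.225809, Gamma_ppq = 0.338714, Gamma_pqq = -0.225809, Gamma_qpp = 0.213435, Gamma_qpq = -0.320152, Gamma_qqq = 0.213435; k1 = (-0.123248, 0.123345, 0.017164, -0.016223)
  k2: at (p, q) = (-0.768574, 1.018584), (dp/dtau, dq/dtau) = (-0.122390, 0.122533); Gamma_ppp = -0.224288, Gamma_ppq = 0.336432, Gamma_pqq = -0.224288, Gamma_qpp = 0.212079, Gamma_qpq = -0.318118, Gamma_qqq = 0.212079; k2 = (-0.122390, 0.122533, 0.016818, -0.015903)
  k3: at (p, q) = (-0.768531, 1.018543), (dp/dtau, dq/dtau) = (-0.122407, 0.122549); Gamma_ppp = -0.224298, Gamma_ppq = 0.336447, Gamma_pqq = -0.224298, Gamma_qpp = 0.212088, Gamma_qpq = -0.318132, Gamma_qqq = 0.212088; k3 = (-0.122407, 0.122549, 0.016823, -0.015908)
  k4: at (p, q) = (-0.774653, 1.024672), (dp/dtau, dq/dtau) = (-0.121566, 0.121754); Gamma_ppp = -0.222806, Gamma_ppq = 0.334209, Gamma_pqq = -0.222806, Gamma_qpp = 0.210757, Gamma_qpq = -0.316136, Gamma_qqq = 0.210757; k4 = (-0.121566, 0.121754, 0.016489, -0.015597)
  Y <- Y + (h/6)(k1 + 2k2 + 2k3 + k4): p = -0.7747, q = 1.0247, dp/dtau = -0.1216, dq/dtau = 0.1218
step 3:
  k1: at (p, q) = (-0.774652, 1.024671), (dp/dtau, dq/dtau) = (-0.121566, 0.121754); Gamma_ppp = -0.222806, Gamma_ppq = 0.334209, Gamma_pqq = -0.222806, Gamma_qpp = 0.210757, Gamma_qpq = -0.316136, Gamma_qqq = 0.210757; k1 = (-0.121566, 0.121754, 0.016489, -0.015597)
  k2: at (p, q) = (-0.780730, 1.030759), (dp/dtau, dq/dtau) = (-0.120741, 0.120974); Gamma_ppp = -0.221343, Gamma_ppq = 0.332015, Gamma_pqq = -0.221343, Gamma_qpp = 0.209451, Gamma_qpq = -0.314177, Gamma_qqq = 0.209451; k2 = (-0.120741, 0.120974, 0.016165, -0.015297)
  k3: at (p, q) = (-0.780689, 1.030720), (dp/dtau, dq/dtau) = (-0.120757, 0.120989); Gamma_ppp = -0.221353, Gamma_ppq = 0.332030, Gamma_pqq = -0.221353, Gamma_qpp = 0.209460, Gamma_qpq = -0.314190, Gamma_qqq = 0.209460; k3 = (-0.120757, 0.120989, 0.016170, -0.015301)
  k4: at (p, q) = (-0.786728, 1.036770), (dp/dtau, dq/dtau) = (-0.119949, 0.120224); Gamma_ppp = -0.219918, Gamma_ppq = 0.329877, Gamma_pqq = -0.219918, Gamma_qpp = 0.208178, Gamma_qpq = -0.312267, Gamma_qqq = 0.208178; k4 = (-0.119949, 0.120224, 0.015857, -0.015010)
  Y <- Y + (h/6)(k1 + 2k2 + 2k3 + k4): p = -0.7867, q = 1.0368, dp/dtau = -0.1199, dq/dtau = 0.1202
step 4:
  k1: at (p, q) = (-0.786727, 1.036769), (dp/dtau, dq/dtau) = (-0.119949, 0.120224); Gamma_ppp = -0.219918, Gamma_ppq = 0.329877, Gamma_pqq = -0.219918, Gamma_qpp = 0.208178, Gamma_qpq = -0.312267, Gamma_qqq = 0.208178; k1 = (-0.119949, 0.120224, 0.015857, -0.015010)
  k2: at (p, q) = (-0.792725, 1.042781), (dp/dtau, dq/dtau) = (-0.119156, 0.119473); Gamma_ppp = -0.218510, Gamma_ppq = 0.327766, Gamma_pqq = -0.218510, Gamma_qpp = 0.206919, Gamma_qpq = -0.310379, Gamma_qqq = 0.206919; k2 = (-0.119156, 0.119473, 0.015554, -0.014728)
  k3: at (p, q) = (-0.792685, 1.042743), (dp/dtau, dq/dtau) = (-0.119171, 0.119487); Gamma_ppp = -0.218520, Gamma_ppq = 0.327779, Gamma_pqq = -0.218520, Gamma_qpp = 0.206927, Gamma_qpq = -0.310390, Gamma_qqq = 0.206927; k3 = (-0.119171, 0.119487, 0.015558, -0.014733)
  k4: at (p, q) = (-0.798644, 1.048718), (dp/dtau, dq/dtau) = (-0.118393, 0.118751); Gamma_ppp = -0.217138, Gamma_ppq = 0.325707, Gamma_pqq = -0.217138, Gamma_qpp = 0.205690, Gamma_qpq = -0.308536, Gamma_qqq = 0.205690; k4 = (-0.118393, 0.118751, 0.015264, -0.014459)
  Y <- Y + (h/6)(k1 + 2k2 + 2k3 + k4): p = -0.7986, q = 1.0487, dp/dtau = -0.1184, dq/dtau = 0.1188

Answer: p = -0.7986, q = 1.0487, dp/dtau = -0.1184, dq/dtau = 0.1188


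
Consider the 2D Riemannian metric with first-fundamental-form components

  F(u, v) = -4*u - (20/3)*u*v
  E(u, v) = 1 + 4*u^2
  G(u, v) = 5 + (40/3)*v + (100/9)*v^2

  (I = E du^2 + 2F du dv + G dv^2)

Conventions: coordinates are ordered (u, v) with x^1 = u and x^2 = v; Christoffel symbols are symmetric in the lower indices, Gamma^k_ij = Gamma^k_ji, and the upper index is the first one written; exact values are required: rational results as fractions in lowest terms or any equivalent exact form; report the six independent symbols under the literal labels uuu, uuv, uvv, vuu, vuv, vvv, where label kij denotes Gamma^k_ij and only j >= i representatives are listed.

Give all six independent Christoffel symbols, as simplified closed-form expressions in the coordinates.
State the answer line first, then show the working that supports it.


Answer: Gamma_uuu = 36*u/(36*u^2 + 100*v^2 + 120*v + 45), Gamma_uuv = 0, Gamma_uvv = -60*u/(36*u^2 + 100*v^2 + 120*v + 45), Gamma_vuu = (-60*v - 36)/(36*u^2 + 100*v^2 + 120*v + 45), Gamma_vuv = 0, Gamma_vvv = (100*v + 60)/(36*u^2 + 100*v^2 + 120*v + 45)

E = 1 + 4*u^2; F = -4*u - (20/3)*u*v; G = 5 + (40/3)*v + (100/9)*v^2
Gamma^k_ij = (1/2) g^{kl} (d_i g_jl + d_j g_il - d_l g_ij), with g^inv = (1/(EG-F^2)) [[G, -F], [-F, E]]
first partials: E_u = 8*u, E_v = 0, F_u = -4 - (20/3)*v, F_v = -(20/3)*u, G_u = 0, G_v = 40/3 + (200/9)*v
D = EG - F^2 = 5 + (40/3)*v + (100/9)*v^2 + 4*u^2
expanded: Gamma^u_uu = (G E_u - 2F F_u + F E_v)/(2D), Gamma^u_uv = (G E_v - F G_u)/(2D), Gamma^u_vv = (2G F_v - G G_u - F G_v)/(2D), Gamma^v_uu = (2E F_u - E E_v - F E_u)/(2D), Gamma^v_uv = (E G_u - F E_v)/(2D), Gamma^v_vv = (E G_v - 2F F_v + F G_u)/(2D); substitute and cancel common factors


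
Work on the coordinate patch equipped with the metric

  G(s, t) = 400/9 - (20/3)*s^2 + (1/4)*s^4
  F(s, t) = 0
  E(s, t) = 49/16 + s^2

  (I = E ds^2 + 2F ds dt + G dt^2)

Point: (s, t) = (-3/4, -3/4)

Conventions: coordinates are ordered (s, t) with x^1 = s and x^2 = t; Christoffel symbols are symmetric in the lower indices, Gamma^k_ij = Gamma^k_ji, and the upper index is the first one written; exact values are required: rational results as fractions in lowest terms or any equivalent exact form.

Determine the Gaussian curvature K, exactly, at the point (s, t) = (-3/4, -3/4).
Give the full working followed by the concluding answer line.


E = 29/8, F = 0, G = 375769/9216, EG - F^2 = 10897301/73728 at the point
E_s = -3/2, E_t = 0, F_s = 0, F_t = 0, G_s = 613/64, G_t = 0
E_tt = 0, F_st = 0, G_ss = -559/48
Using the Brioschi determinant formula for K from the metric derivatives:
M1 = [[-E_tt/2 + F_st - G_ss/2, E_s/2, F_s - E_t/2], [F_t - G_s/2, E, F], [G_t/2, F, G]] = [[559/96, -3/4, 0], [-613/128, 29/8, 0], [0, 0, 375769/9216]]; det M1 = 10110064945/14155776
M2 = [[0, E_t/2, G_s/2], [E_t/2, E, F], [G_s/2, F, G]] = [[0, 0, 613/128], [0, 29/8, 0], [613/128, 0, 375769/9216]]; det M2 = -10897301/131072
det M1 - det M2 = 11286973453/14155776; K = 11286973453/14155776 / (10897301/73728)^2 = 18816/515533

Answer: K = 18816/515533


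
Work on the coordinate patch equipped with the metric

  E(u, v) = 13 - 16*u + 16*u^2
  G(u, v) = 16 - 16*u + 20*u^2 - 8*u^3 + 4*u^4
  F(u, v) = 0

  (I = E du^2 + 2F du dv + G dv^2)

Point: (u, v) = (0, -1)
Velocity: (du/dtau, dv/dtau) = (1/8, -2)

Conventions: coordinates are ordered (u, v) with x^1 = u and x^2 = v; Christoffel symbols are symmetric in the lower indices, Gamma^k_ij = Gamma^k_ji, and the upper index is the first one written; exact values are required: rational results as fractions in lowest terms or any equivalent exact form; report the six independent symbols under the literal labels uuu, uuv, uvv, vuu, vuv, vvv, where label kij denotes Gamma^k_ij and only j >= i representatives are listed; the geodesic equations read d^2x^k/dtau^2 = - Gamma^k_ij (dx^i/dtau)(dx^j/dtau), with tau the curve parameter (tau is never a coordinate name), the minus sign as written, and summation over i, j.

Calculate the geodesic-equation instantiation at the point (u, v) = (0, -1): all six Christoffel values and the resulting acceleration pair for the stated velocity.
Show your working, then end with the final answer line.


E = 13, F = 0, G = 16 at the point
E_u = -16, E_v = 0, F_u = 0, F_v = 0, G_u = -16, G_v = 0
EG - F^2 = 208;  g^inv = (1/208) * [[16, 0], [0, 13]]
first-kind symbols [ij,l] = (1/2)(d_i g_jl + d_j g_il - d_l g_ij): [uu,u] = E_u/2 = -8, [uu,v] = F_u - E_v/2 = 0, [uv,u] = E_v/2 = 0, [uv,v] = G_u/2 = -8, [vv,u] = F_v - G_u/2 = 8, [vv,v] = G_v/2 = 0
Gamma^u_ij = (G*[ij,u] - F*[ij,v])/(EG - F^2), Gamma^v_ij = (E*[ij,v] - F*[ij,u])/(EG - F^2)
Gamma_uuu = -8/13, Gamma_uuv = 0, Gamma_uvv = 8/13, Gamma_vuu = 0, Gamma_vuv = -1/2, Gamma_vvv = 0
d^2u/dtau^2 = -(Gamma_uuu*(1/8)^2 + 2*Gamma_uuv*(1/8)*(-2) + Gamma_uvv*(-2)^2) = -255/104
d^2v/dtau^2 = -(Gamma_vuu*(1/8)^2 + 2*Gamma_vuv*(1/8)*(-2) + Gamma_vvv*(-2)^2) = -1/4

Answer: Gamma_uuu = -8/13, Gamma_uuv = 0, Gamma_uvv = 8/13, Gamma_vuu = 0, Gamma_vuv = -1/2, Gamma_vvv = 0; accelerations (d^2u/dtau^2, d^2v/dtau^2) = (-255/104, -1/4)


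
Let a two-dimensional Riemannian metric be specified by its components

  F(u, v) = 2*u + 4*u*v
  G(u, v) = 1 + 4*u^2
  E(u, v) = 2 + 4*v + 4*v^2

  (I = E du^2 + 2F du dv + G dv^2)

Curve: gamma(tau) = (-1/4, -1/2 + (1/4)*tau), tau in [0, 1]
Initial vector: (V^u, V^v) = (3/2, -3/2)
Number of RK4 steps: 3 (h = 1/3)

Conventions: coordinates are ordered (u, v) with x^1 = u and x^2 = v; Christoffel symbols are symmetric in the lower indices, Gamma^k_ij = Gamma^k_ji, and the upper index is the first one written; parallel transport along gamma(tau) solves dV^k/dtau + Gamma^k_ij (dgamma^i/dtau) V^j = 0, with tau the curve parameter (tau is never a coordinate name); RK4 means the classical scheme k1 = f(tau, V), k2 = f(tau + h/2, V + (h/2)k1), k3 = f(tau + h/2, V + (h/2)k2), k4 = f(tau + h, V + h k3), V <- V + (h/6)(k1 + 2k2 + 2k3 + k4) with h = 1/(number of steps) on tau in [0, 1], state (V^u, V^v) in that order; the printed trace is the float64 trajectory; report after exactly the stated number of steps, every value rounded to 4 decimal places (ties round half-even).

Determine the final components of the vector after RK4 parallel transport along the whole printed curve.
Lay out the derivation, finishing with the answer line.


gamma'(tau) = (0, 1/4); f(tau, V)^k = -Gamma^k_ij(gamma(tau)) gamma'^i(tau) V^j; h = 1/3; intermediate values shown to 6 dp
curve data and Christoffel symbols at the stage parameters:
  tau = 0.000000: gamma = (-0.250000, -0.500000), gamma' = (0.000000, 0.250000); Gamma_uuu = 0.000000, Gamma_uuv = 0.000000, Gamma_uvv = 0.000000, Gamma_vuu = 0.000000, Gamma_vuv = -0.800000, Gamma_vvv = 0.000000
  tau = 0.166667: gamma = (-0.250000, -0.458333), gamma' = (0.000000, 0.250000); Gamma_uuu = 0.000000, Gamma_uuv = 0.132597, Gamma_uvv = 0.000000, Gamma_vuu = 0.000000, Gamma_vuv = -0.795580, Gamma_vvv = 0.000000
  tau = 0.333333: gamma = (-0.250000, -0.416667), gamma' = (0.000000, 0.250000); Gamma_uuu = 0.000000, Gamma_uuv = 0.260870, Gamma_uvv = 0.000000, Gamma_vuu = 0.000000, Gamma_vuv = -0.782609, Gamma_vvv = 0.000000
  tau = 0.500000: gamma = (-0.250000, -0.375000), gamma' = (0.000000, 0.250000); Gamma_uuu = 0.000000, Gamma_uuv = 0.380952, Gamma_uvv = 0.000000, Gamma_vuu = 0.000000, Gamma_vuv = -0.761905, Gamma_vvv = 0.000000
  tau = 0.666667: gamma = (-0.250000, -0.333333), gamma' = (0.000000, 0.250000); Gamma_uuu = 0.000000, Gamma_uuv = 0.489796, Gamma_uvv = 0.000000, Gamma_vuu = 0.000000, Gamma_vuv = -0.734694, Gamma_vvv = 0.000000
  tau = 0.833333: gamma = (-0.250000, -0.291667), gamma' = (0.000000, 0.250000); Gamma_uuu = 0.000000, Gamma_uuv = 0.585366, Gamma_uvv = 0.000000, Gamma_vuu = 0.000000, Gamma_vuv = -0.702439, Gamma_vvv = 0.000000
  tau = 1.000000: gamma = (-0.250000, -0.250000), gamma' = (0.000000, 0.250000); Gamma_uuu = 0.000000, Gamma_uuv = 0.666667, Gamma_uvv = 0.000000, Gamma_vuu = 0.000000, Gamma_vuv = -0.666667, Gamma_vvv = 0.000000
step 0: V^u = 1.5000, V^v = -1.5000
step 1: k1 = (0.000000, 0.300000), k2 = (-0.049724, 0.298343), k3 = (-0.049449, 0.296694), k4 = (-0.096751, 0.290253); V <- V + (h/6)(k1 + 2k2 + 2k3 + k4): V^u = 1.4836, V^v = -1.4011
step 2: k1 = (-0.096757, 0.290271), k2 = (-0.139760, 0.279520), k3 = (-0.139077, 0.278155), k4 = (-0.175989, 0.263984); V <- V + (h/6)(k1 + 2k2 + 2k3 + k4): V^u = 1.4375, V^v = -1.3083
step 3: k1 = (-0.176017, 0.264025), k2 = (-0.206069, 0.247282), k3 = (-0.205336, 0.246403), k4 = (-0.228171, 0.228171); V <- V + (h/6)(k1 + 2k2 + 2k3 + k4): V^u = 1.3693, V^v = -1.2261

Answer: V^u = 1.3693, V^v = -1.2261


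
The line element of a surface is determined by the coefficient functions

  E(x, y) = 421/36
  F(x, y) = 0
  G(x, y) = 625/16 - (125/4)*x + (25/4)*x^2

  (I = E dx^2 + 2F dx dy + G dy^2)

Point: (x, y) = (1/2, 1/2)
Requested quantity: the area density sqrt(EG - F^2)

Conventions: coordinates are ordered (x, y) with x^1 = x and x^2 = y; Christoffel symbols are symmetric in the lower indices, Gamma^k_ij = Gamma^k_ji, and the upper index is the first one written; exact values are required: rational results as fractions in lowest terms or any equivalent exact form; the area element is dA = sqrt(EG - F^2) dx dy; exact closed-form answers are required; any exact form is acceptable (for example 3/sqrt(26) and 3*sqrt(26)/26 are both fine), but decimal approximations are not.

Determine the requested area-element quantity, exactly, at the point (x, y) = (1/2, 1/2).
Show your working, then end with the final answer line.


E = 421/36, F = 0, G = 25; EG - F^2 = 10525/36

Answer: sqrt(EG - F^2) = 5*sqrt(421)/6


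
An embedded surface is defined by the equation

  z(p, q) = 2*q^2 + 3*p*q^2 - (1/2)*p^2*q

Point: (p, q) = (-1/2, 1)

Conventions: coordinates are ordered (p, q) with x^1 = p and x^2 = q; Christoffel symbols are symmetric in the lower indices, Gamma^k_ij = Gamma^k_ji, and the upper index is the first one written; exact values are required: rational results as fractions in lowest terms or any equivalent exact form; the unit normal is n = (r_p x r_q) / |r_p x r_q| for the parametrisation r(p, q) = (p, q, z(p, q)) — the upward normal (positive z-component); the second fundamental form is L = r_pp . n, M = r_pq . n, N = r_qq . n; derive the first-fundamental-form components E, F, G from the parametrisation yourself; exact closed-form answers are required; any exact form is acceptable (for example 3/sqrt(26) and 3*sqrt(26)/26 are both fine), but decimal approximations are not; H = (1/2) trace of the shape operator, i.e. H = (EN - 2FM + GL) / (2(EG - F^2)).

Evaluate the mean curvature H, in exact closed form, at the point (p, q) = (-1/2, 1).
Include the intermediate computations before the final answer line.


z_p = 7/2, z_q = 7/8, z_pp = -1, z_pq = 13/2, z_qq = 1
E = 53/4, F = 49/16, G = 113/64; answer radicand W^2 = 897/64
unnormalised second-form numerators: l = -1, m = 13/2, n = 1; L = l/sqrt(897/64), and similarly M = m/sqrt(W^2), N = n/sqrt(W^2)
H = (E*n - 2*F*m + G*l) / (2*(EG - F^2)*sqrt(W^2)); E*n - 2*F*m + G*l = -1813/64, EG - F^2 = 897/64, so H = (-1813/1794)/sqrt(897/64)

Answer: H = -7252*sqrt(897)/804609


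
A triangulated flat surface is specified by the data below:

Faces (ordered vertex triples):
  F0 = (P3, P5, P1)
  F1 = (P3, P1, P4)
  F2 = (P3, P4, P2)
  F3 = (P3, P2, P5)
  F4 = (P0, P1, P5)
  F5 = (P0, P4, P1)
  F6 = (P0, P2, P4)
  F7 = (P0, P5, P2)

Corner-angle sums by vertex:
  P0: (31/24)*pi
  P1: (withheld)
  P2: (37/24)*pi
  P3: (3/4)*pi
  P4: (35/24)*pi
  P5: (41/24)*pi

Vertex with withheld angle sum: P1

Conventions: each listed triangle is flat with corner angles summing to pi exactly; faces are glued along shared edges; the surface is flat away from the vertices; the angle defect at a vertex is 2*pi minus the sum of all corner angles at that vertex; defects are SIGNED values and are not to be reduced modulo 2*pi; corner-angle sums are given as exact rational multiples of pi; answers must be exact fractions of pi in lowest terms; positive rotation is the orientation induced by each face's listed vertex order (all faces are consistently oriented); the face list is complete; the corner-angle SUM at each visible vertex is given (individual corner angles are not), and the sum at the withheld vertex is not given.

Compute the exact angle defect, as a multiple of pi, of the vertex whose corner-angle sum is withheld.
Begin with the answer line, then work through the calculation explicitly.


Answer: defect(P1) = (3/4)*pi

V = 6, E = 12, F = 8; chi = V - E + F = 2
Gauss-Bonnet: total defect = 2*pi*chi = 4*pi; visible defects sum to (13/4)*pi


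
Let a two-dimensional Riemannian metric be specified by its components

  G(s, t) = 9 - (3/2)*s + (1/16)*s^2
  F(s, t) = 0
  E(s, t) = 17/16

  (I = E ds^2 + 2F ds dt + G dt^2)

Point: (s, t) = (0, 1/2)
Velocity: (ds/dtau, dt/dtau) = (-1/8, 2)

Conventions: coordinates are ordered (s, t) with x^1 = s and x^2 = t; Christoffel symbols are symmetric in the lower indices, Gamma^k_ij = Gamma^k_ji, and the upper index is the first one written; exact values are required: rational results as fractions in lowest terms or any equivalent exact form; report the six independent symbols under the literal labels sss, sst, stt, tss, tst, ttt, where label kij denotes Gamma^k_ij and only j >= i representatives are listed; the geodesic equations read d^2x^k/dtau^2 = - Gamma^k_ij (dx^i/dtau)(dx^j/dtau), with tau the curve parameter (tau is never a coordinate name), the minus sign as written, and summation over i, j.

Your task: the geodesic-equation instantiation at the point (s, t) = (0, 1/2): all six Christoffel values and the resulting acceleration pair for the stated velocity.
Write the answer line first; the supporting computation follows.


Answer: Gamma_sss = 0, Gamma_sst = 0, Gamma_stt = 12/17, Gamma_tss = 0, Gamma_tst = -1/12, Gamma_ttt = 0; accelerations (d^2s/dtau^2, d^2t/dtau^2) = (-48/17, -1/24)

E = 17/16, F = 0, G = 9 at the point
E_s = 0, E_t = 0, F_s = 0, F_t = 0, G_s = -3/2, G_t = 0
EG - F^2 = 153/16;  g^inv = (16/153) * [[9, 0], [0, 17/16]]
first-kind symbols [ij,l] = (1/2)(d_i g_jl + d_j g_il - d_l g_ij): [ss,s] = E_s/2 = 0, [ss,t] = F_s - E_t/2 = 0, [st,s] = E_t/2 = 0, [st,t] = G_s/2 = -3/4, [tt,s] = F_t - G_s/2 = 3/4, [tt,t] = G_t/2 = 0
Gamma^s_ij = (G*[ij,s] - F*[ij,t])/(EG - F^2), Gamma^t_ij = (E*[ij,t] - F*[ij,s])/(EG - F^2)
Gamma_sss = 0, Gamma_sst = 0, Gamma_stt = 12/17, Gamma_tss = 0, Gamma_tst = -1/12, Gamma_ttt = 0
d^2s/dtau^2 = -(Gamma_sss*(-1/8)^2 + 2*Gamma_sst*(-1/8)*(2) + Gamma_stt*(2)^2) = -48/17
d^2t/dtau^2 = -(Gamma_tss*(-1/8)^2 + 2*Gamma_tst*(-1/8)*(2) + Gamma_ttt*(2)^2) = -1/24


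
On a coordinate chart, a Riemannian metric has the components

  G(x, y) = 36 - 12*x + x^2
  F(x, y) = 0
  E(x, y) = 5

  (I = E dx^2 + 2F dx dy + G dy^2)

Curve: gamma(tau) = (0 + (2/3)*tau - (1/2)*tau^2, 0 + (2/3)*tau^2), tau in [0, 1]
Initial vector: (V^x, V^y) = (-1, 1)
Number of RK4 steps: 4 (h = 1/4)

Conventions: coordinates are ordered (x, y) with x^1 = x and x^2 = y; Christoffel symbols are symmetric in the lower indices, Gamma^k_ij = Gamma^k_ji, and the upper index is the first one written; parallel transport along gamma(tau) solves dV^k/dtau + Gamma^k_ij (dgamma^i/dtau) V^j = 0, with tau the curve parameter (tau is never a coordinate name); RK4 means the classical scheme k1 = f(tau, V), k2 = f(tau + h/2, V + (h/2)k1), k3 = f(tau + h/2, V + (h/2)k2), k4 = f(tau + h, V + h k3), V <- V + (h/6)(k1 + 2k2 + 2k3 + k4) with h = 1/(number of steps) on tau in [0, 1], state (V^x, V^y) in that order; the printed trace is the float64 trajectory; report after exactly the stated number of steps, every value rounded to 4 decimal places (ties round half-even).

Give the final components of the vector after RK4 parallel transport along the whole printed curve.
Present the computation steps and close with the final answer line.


gamma'(tau) = (2/3 - tau, (4/3)*tau); f(tau, V)^k = -Gamma^k_ij(gamma(tau)) gamma'^i(tau) V^j; h = 1/4; intermediate values shown to 6 dp
curve data and Christoffel symbols at the stage parameters:
  tau = 0.000000: gamma = (0.000000, 0.000000), gamma' = (0.666667, 0.000000); Gamma_xxx = 0.000000, Gamma_xxy = 0.000000, Gamma_xyy = 1.200000, Gamma_yxx = 0.000000, Gamma_yxy = -0.166667, Gamma_yyy = 0.000000
  tau = 0.125000: gamma = (0.075521, 0.010417), gamma' = (0.541667, 0.166667); Gamma_xxx = 0.000000, Gamma_xxy = 0.000000, Gamma_xyy = 1.184896, Gamma_yxx = 0.000000, Gamma_yxy = -0.168791, Gamma_yyy = 0.000000
  tau = 0.250000: gamma = (0.135417, 0.041667), gamma' = (0.416667, 0.333333); Gamma_xxx = 0.000000, Gamma_xxy = 0.000000, Gamma_xyy = 1.172917, Gamma_yxx = 0.000000, Gamma_yxy = -0.170515, Gamma_yyy = 0.000000
  tau = 0.375000: gamma = (0.179688, 0.093750), gamma' = (0.291667, 0.500000); Gamma_xxx = 0.000000, Gamma_xxy = 0.000000, Gamma_xyy = 1.164062, Gamma_yxx = 0.000000, Gamma_yxy = -0.171812, Gamma_yyy = 0.000000
  tau = 0.500000: gamma = (0.208333, 0.166667), gamma' = (0.166667, 0.666667); Gamma_xxx = 0.000000, Gamma_xxy = 0.000000, Gamma_xyy = 1.158333, Gamma_yxx = 0.000000, Gamma_yxy = -0.172662, Gamma_yyy = 0.000000
  tau = 0.625000: gamma = (0.221354, 0.260417), gamma' = (0.041667, 0.833333); Gamma_xxx = 0.000000, Gamma_xxy = 0.000000, Gamma_xyy = 1.155729, Gamma_yxx = 0.000000, Gamma_yxy = -0.173051, Gamma_yyy = 0.000000
  tau = 0.750000: gamma = (0.218750, 0.375000), gamma' = (-0.083333, 1.000000); Gamma_xxx = 0.000000, Gamma_xxy = 0.000000, Gamma_xyy = 1.156250, Gamma_yxx = 0.000000, Gamma_yxy = -0.172973, Gamma_yyy = 0.000000
  tau = 0.875000: gamma = (0.200521, 0.510417), gamma' = (-0.208333, 1.166667); Gamma_xxx = 0.000000, Gamma_xxy = 0.000000, Gamma_xyy = 1.159896, Gamma_yxx = 0.000000, Gamma_yxy = -0.172429, Gamma_yyy = 0.000000
  tau = 1.000000: gamma = (0.166667, 0.666667), gamma' = (-0.333333, 1.333333); Gamma_xxx = 0.000000, Gamma_xxy = 0.000000, Gamma_xyy = 1.166667, Gamma_yxx = 0.000000, Gamma_yxy = -0.171429, Gamma_yyy = 0.000000
step 0: V^x = -1.0000, V^y = 1.0000
step 1: k1 = (0.000000, 0.111111), k2 = (-0.200225, 0.064567), k3 = (-0.199076, 0.063331), k4 = (-0.397162, 0.012506); V <- V + (h/6)(k1 + 2k2 + 2k3 + k4): V^x = -1.0498, V^y = 1.0158
step 2: k1 = (-0.397153, 0.012501), k2 = (-0.592142, -0.043469), k3 = (-0.588070, -0.045913), k4 = (-0.775566, -0.108864); V <- V + (h/6)(k1 + 2k2 + 2k3 + k4): V^x = -1.1970, V^y = 1.0043
step 3: k1 = (-0.775578, -0.108887), k2 = (-0.954184, -0.179461), k3 = (-0.945688, -0.182744), k4 = (-1.108450, -0.261768); V <- V + (h/6)(k1 + 2k2 + 2k3 + k4): V^x = -1.4339, V^y = 0.9587
step 4: k1 = (-1.108517, -0.261839), k2 = (-1.253057, -0.349585), k3 = (-1.238215, -0.352826), k4 = (-1.354128, -0.448238); V <- V + (h/6)(k1 + 2k2 + 2k3 + k4): V^x = -1.7441, V^y = 0.8706

Answer: V^x = -1.7441, V^y = 0.8706


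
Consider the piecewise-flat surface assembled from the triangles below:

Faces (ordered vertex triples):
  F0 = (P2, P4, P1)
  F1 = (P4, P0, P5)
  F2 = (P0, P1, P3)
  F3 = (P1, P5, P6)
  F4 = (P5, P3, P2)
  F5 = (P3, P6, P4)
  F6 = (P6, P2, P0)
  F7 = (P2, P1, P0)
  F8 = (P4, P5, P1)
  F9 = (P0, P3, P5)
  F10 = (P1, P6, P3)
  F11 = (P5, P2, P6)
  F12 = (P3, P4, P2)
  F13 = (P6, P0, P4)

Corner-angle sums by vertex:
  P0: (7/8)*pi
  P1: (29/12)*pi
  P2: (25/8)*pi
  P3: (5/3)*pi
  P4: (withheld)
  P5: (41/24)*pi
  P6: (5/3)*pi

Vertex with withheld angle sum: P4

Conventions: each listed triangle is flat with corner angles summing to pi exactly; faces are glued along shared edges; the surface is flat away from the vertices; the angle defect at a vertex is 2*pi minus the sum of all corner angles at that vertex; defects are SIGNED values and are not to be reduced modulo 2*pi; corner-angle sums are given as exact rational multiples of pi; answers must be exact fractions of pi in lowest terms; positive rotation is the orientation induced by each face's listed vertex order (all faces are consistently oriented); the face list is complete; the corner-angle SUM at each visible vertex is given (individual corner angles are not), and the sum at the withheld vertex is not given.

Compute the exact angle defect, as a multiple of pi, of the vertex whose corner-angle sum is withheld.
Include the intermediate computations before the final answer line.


V = 7, E = 21, F = 14; chi = V - E + F = 0
Gauss-Bonnet: total defect = 2*pi*chi = 0; visible defects sum to (13/24)*pi

Answer: defect(P4) = (-13/24)*pi


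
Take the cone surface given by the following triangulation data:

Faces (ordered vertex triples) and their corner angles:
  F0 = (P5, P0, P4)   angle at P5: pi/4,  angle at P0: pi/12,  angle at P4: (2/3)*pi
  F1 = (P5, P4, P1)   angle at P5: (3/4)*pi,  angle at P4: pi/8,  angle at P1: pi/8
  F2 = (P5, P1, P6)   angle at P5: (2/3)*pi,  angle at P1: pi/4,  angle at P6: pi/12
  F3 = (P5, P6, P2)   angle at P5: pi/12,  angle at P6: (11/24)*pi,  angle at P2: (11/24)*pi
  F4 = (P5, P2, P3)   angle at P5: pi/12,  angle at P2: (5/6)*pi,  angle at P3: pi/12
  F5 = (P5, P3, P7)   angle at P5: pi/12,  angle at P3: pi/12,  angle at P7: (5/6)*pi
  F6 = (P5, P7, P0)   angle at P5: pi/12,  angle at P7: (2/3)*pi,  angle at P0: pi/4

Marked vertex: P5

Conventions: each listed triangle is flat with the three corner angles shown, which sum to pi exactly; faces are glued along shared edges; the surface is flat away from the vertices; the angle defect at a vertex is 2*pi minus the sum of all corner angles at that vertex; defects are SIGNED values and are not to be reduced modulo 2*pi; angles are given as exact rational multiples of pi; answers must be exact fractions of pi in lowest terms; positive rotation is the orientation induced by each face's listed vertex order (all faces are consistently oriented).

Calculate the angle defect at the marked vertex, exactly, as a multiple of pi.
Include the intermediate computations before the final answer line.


Sum of corner angles at P5: 2*pi
defect = 2*pi - 2*pi

Answer: defect(P5) = 0


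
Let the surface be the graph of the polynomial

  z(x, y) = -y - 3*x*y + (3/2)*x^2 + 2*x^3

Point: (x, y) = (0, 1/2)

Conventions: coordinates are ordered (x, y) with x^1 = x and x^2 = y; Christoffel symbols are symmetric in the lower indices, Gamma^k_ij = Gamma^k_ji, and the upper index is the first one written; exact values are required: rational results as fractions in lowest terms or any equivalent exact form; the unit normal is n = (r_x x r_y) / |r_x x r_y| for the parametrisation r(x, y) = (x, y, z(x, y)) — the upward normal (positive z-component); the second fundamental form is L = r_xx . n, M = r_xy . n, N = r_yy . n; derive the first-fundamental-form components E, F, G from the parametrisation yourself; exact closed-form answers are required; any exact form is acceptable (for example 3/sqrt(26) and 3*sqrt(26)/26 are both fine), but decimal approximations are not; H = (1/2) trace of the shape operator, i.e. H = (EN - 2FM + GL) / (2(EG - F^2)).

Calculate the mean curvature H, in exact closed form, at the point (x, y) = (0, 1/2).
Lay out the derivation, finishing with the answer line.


z_x = -3/2, z_y = -1, z_xx = 3, z_xy = -3, z_yy = 0
E = 13/4, F = 3/2, G = 2; answer radicand W^2 = 17/4
unnormalised second-form numerators: l = 3, m = -3, n = 0; L = l/sqrt(17/4), and similarly M = m/sqrt(W^2), N = n/sqrt(W^2)
H = (E*n - 2*F*m + G*l) / (2*(EG - F^2)*sqrt(W^2)); E*n - 2*F*m + G*l = 15, EG - F^2 = 17/4, so H = (30/17)/sqrt(17/4)

Answer: H = 60*sqrt(17)/289


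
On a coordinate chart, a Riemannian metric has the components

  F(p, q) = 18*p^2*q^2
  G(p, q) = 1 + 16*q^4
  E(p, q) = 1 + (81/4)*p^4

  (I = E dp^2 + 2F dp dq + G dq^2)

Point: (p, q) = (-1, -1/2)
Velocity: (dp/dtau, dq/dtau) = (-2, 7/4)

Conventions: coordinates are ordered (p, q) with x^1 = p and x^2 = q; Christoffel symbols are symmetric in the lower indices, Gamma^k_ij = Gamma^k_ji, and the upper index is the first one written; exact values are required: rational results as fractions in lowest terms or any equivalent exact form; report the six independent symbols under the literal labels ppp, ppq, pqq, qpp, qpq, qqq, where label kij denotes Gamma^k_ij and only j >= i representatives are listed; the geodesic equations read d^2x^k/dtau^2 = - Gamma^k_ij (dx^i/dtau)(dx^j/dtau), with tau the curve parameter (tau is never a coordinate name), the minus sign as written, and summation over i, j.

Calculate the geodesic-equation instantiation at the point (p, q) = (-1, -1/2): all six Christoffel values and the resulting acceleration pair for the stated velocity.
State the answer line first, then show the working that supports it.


Answer: Gamma_ppp = -162/89, Gamma_ppq = 0, Gamma_pqq = -72/89, Gamma_qpp = -36/89, Gamma_qpq = 0, Gamma_qqq = -16/89; accelerations (d^2p/dtau^2, d^2q/dtau^2) = (1737/178, 193/89)

E = 85/4, F = 9/2, G = 2 at the point
E_p = -81, E_q = 0, F_p = -9, F_q = -18, G_p = 0, G_q = -8
EG - F^2 = 89/4;  g^inv = (4/89) * [[2, -9/2], [-9/2, 85/4]]
first-kind symbols [ij,l] = (1/2)(d_i g_jl + d_j g_il - d_l g_ij): [pp,p] = E_p/2 = -81/2, [pp,q] = F_p - E_q/2 = -9, [pq,p] = E_q/2 = 0, [pq,q] = G_p/2 = 0, [qq,p] = F_q - G_p/2 = -18, [qq,q] = G_q/2 = -4
Gamma^p_ij = (G*[ij,p] - F*[ij,q])/(EG - F^2), Gamma^q_ij = (E*[ij,q] - F*[ij,p])/(EG - F^2)
Gamma_ppp = -162/89, Gamma_ppq = 0, Gamma_pqq = -72/89, Gamma_qpp = -36/89, Gamma_qpq = 0, Gamma_qqq = -16/89
d^2p/dtau^2 = -(Gamma_ppp*(-2)^2 + 2*Gamma_ppq*(-2)*(7/4) + Gamma_pqq*(7/4)^2) = 1737/178
d^2q/dtau^2 = -(Gamma_qpp*(-2)^2 + 2*Gamma_qpq*(-2)*(7/4) + Gamma_qqq*(7/4)^2) = 193/89


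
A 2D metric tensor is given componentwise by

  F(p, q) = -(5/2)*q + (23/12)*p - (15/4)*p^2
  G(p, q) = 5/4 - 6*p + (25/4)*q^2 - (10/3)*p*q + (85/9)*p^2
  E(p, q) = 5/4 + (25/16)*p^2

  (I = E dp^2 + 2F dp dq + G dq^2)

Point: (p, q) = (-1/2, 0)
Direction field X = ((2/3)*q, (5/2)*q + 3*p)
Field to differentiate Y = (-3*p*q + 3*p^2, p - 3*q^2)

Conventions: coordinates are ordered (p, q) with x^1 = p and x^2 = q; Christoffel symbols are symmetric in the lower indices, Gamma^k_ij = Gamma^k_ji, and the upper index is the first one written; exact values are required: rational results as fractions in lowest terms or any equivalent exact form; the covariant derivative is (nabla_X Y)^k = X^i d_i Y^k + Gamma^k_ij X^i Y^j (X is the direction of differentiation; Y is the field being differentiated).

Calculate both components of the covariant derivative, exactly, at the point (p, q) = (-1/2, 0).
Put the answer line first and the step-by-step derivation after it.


Answer: (nabla_X Y)^p = 15365/4092, (nabla_X Y)^q = 29891/9548

E = 105/64, F = -91/48, G = 119/18 at the point
E_p = -25/16, E_q = 0, F_p = 17/3, F_q = -5/2, G_p = -139/9, G_q = 5/3
EG - F^2 = 16709/2304;  g^inv = (2304/16709) * [[119/18, 91/48], [91/48, 105/64]]
first-kind symbols [ij,l] = (1/2)(d_i g_jl + d_j g_il - d_l g_ij): [pp,p] = E_p/2 = -25/32, [pp,q] = F_p - E_q/2 = 17/3, [pq,p] = E_q/2 = 0, [pq,q] = G_p/2 = -139/18, [qq,p] = F_q - G_p/2 = 47/9, [qq,q] = G_q/2 = 5/6
Gamma^p_ij = (G*[ij,p] - F*[ij,q])/(EG - F^2), Gamma^q_ij = (E*[ij,q] - F*[ij,p])/(EG - F^2)
Gamma_ppp = 1836/2387, Gamma_ppq = -14456/7161, Gamma_pqq = 106952/21483, Gamma_qpp = 735/682, Gamma_qpq = -4170/2387, Gamma_qqq = 11126/7161
X = (0, -3/2), Y = (3/4, -1/2) at the point


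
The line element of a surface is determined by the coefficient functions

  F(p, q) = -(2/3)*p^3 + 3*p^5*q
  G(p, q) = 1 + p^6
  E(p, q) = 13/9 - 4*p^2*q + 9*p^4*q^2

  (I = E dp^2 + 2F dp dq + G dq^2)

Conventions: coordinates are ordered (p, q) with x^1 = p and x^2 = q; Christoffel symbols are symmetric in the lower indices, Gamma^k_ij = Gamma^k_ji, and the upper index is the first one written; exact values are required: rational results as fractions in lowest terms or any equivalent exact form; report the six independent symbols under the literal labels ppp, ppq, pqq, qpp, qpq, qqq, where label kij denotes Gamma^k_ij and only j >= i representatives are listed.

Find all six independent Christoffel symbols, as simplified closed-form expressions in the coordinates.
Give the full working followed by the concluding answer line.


E = 13/9 - 4*p^2*q + 9*p^4*q^2; F = -(2/3)*p^3 + 3*p^5*q; G = 1 + p^6
Gamma^k_ij = (1/2) g^{kl} (d_i g_jl + d_j g_il - d_l g_ij), with g^inv = (1/(EG-F^2)) [[G, -F], [-F, E]]
first partials: E_p = -8*p*q + 36*p^3*q^2, E_q = -4*p^2 + 18*p^4*q, F_p = -2*p^2 + 15*p^4*q, F_q = 3*p^5, G_p = 6*p^5, G_q = 0
D = EG - F^2 = 13/9 - 4*p^2*q + 9*p^4*q^2 + p^6
expanded: Gamma^p_pp = (G E_p - 2F F_p + F E_q)/(2D), Gamma^p_pq = (G E_q - F G_p)/(2D), Gamma^p_qq = (2G F_q - G G_p - F G_q)/(2D), Gamma^q_pp = (2E F_p - E E_q - F E_p)/(2D), Gamma^q_pq = (E G_p - F E_q)/(2D), Gamma^q_qq = (E G_q - 2F F_q + F G_p)/(2D); substitute and cancel common factors

Answer: Gamma_ppp = (162*p^3*q^2 - 36*p*q)/(9*p^6 + 81*p^4*q^2 - 36*p^2*q + 13), Gamma_ppq = (81*p^4*q - 18*p^2)/(9*p^6 + 81*p^4*q^2 - 36*p^2*q + 13), Gamma_pqq = 0, Gamma_qpp = 54*p^4*q/(9*p^6 + 81*p^4*q^2 - 36*p^2*q + 13), Gamma_qpq = 27*p^5/(9*p^6 + 81*p^4*q^2 - 36*p^2*q + 13), Gamma_qqq = 0
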